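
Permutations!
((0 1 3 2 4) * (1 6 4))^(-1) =(0 4 6)(1 2 3)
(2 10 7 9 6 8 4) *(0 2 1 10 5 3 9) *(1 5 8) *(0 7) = [2, 10, 8, 9, 5, 3, 1, 7, 4, 6, 0] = (0 2 8 4 5 3 9 6 1 10)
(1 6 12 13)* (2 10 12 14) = (1 6 14 2 10 12 13) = [0, 6, 10, 3, 4, 5, 14, 7, 8, 9, 12, 11, 13, 1, 2]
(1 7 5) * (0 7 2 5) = [7, 2, 5, 3, 4, 1, 6, 0] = (0 7)(1 2 5)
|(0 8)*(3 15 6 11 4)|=10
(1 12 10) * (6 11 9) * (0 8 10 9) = (0 8 10 1 12 9 6 11) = [8, 12, 2, 3, 4, 5, 11, 7, 10, 6, 1, 0, 9]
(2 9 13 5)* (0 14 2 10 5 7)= (0 14 2 9 13 7)(5 10)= [14, 1, 9, 3, 4, 10, 6, 0, 8, 13, 5, 11, 12, 7, 2]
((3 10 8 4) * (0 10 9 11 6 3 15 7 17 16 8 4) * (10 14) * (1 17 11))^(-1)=(0 8 16 17 1 9 3 6 11 7 15 4 10 14)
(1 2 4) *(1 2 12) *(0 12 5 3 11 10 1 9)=(0 12 9)(1 5 3 11 10)(2 4)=[12, 5, 4, 11, 2, 3, 6, 7, 8, 0, 1, 10, 9]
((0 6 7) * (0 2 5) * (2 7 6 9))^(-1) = (0 5 2 9)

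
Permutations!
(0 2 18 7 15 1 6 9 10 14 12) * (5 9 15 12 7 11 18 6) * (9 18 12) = (0 2 6 15 1 5 18 11 12)(7 9 10 14) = [2, 5, 6, 3, 4, 18, 15, 9, 8, 10, 14, 12, 0, 13, 7, 1, 16, 17, 11]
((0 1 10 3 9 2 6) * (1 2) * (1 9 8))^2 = ((0 2 6)(1 10 3 8))^2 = (0 6 2)(1 3)(8 10)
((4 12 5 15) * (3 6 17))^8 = ((3 6 17)(4 12 5 15))^8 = (3 17 6)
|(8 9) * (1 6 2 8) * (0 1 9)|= 5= |(9)(0 1 6 2 8)|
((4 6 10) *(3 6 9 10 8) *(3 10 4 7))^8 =(3 10 6 7 8)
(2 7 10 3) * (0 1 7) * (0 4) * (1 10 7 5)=(0 10 3 2 4)(1 5)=[10, 5, 4, 2, 0, 1, 6, 7, 8, 9, 3]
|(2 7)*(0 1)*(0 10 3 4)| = |(0 1 10 3 4)(2 7)| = 10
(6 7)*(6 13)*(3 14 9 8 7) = (3 14 9 8 7 13 6) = [0, 1, 2, 14, 4, 5, 3, 13, 7, 8, 10, 11, 12, 6, 9]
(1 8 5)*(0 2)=[2, 8, 0, 3, 4, 1, 6, 7, 5]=(0 2)(1 8 5)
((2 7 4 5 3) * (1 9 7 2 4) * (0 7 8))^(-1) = ((0 7 1 9 8)(3 4 5))^(-1) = (0 8 9 1 7)(3 5 4)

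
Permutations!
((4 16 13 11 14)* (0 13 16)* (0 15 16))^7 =((0 13 11 14 4 15 16))^7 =(16)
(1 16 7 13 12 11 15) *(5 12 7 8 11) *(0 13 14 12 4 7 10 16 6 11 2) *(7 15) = [13, 6, 0, 3, 15, 4, 11, 14, 2, 9, 16, 7, 5, 10, 12, 1, 8] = (0 13 10 16 8 2)(1 6 11 7 14 12 5 4 15)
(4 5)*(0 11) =(0 11)(4 5) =[11, 1, 2, 3, 5, 4, 6, 7, 8, 9, 10, 0]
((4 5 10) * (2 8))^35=((2 8)(4 5 10))^35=(2 8)(4 10 5)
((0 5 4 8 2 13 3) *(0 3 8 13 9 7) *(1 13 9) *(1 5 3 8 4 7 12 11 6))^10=(0 5 8)(1 9 6 4 11 13 12)(2 3 7)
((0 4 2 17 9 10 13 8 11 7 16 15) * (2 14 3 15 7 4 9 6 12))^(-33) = (0 14 8 9 3 11 10 15 4 13)(2 12 6 17)(7 16)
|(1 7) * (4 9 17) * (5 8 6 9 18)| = 14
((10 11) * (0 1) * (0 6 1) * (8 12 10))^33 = (1 6)(8 12 10 11)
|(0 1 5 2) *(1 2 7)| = 6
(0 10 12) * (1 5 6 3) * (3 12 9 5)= (0 10 9 5 6 12)(1 3)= [10, 3, 2, 1, 4, 6, 12, 7, 8, 5, 9, 11, 0]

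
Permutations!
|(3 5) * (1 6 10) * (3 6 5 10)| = |(1 5 6 3 10)| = 5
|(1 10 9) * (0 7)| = 6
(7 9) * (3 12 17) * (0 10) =[10, 1, 2, 12, 4, 5, 6, 9, 8, 7, 0, 11, 17, 13, 14, 15, 16, 3] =(0 10)(3 12 17)(7 9)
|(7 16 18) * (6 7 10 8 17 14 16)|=|(6 7)(8 17 14 16 18 10)|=6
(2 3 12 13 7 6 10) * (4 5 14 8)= [0, 1, 3, 12, 5, 14, 10, 6, 4, 9, 2, 11, 13, 7, 8]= (2 3 12 13 7 6 10)(4 5 14 8)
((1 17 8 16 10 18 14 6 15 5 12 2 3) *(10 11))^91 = (1 14)(2 10)(3 18)(5 16)(6 17)(8 15)(11 12)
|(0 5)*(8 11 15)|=6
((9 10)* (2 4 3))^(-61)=((2 4 3)(9 10))^(-61)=(2 3 4)(9 10)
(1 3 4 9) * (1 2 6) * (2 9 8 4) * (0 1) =(9)(0 1 3 2 6)(4 8) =[1, 3, 6, 2, 8, 5, 0, 7, 4, 9]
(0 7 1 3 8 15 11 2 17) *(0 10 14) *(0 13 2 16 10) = [7, 3, 17, 8, 4, 5, 6, 1, 15, 9, 14, 16, 12, 2, 13, 11, 10, 0] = (0 7 1 3 8 15 11 16 10 14 13 2 17)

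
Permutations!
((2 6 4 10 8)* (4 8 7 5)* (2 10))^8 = ((2 6 8 10 7 5 4))^8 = (2 6 8 10 7 5 4)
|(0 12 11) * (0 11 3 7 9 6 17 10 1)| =9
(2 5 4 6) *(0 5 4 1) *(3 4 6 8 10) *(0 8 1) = (0 5)(1 8 10 3 4)(2 6) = [5, 8, 6, 4, 1, 0, 2, 7, 10, 9, 3]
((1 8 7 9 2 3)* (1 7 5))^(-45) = ((1 8 5)(2 3 7 9))^(-45) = (2 9 7 3)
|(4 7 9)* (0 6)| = 6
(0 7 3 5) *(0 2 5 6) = [7, 1, 5, 6, 4, 2, 0, 3] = (0 7 3 6)(2 5)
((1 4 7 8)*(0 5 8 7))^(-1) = ((0 5 8 1 4))^(-1) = (0 4 1 8 5)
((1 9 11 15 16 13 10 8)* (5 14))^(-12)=(1 16)(8 15)(9 13)(10 11)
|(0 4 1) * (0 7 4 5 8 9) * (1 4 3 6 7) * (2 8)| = |(0 5 2 8 9)(3 6 7)| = 15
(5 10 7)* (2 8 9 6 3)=(2 8 9 6 3)(5 10 7)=[0, 1, 8, 2, 4, 10, 3, 5, 9, 6, 7]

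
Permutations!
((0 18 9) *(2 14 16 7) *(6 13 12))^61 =(0 18 9)(2 14 16 7)(6 13 12)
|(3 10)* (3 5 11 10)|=3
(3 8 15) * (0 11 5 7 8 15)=(0 11 5 7 8)(3 15)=[11, 1, 2, 15, 4, 7, 6, 8, 0, 9, 10, 5, 12, 13, 14, 3]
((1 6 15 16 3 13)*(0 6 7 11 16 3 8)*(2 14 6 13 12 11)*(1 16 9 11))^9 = (0 13 16 8)(1 7 2 14 6 15 3 12)(9 11)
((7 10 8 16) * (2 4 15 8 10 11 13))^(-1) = (2 13 11 7 16 8 15 4)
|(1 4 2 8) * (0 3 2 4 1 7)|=|(0 3 2 8 7)|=5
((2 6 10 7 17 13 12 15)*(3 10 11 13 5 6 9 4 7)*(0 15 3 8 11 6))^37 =(0 7 2 5 4 15 17 9)(3 10 8 11 13 12)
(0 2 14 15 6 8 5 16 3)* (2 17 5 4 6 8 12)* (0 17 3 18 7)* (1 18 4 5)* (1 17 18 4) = (0 3 18 7)(1 4 6 12 2 14 15 8 5 16) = [3, 4, 14, 18, 6, 16, 12, 0, 5, 9, 10, 11, 2, 13, 15, 8, 1, 17, 7]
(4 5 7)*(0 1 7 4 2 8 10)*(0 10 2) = [1, 7, 8, 3, 5, 4, 6, 0, 2, 9, 10] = (10)(0 1 7)(2 8)(4 5)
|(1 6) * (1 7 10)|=4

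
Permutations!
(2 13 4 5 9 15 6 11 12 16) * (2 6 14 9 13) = (4 5 13)(6 11 12 16)(9 15 14) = [0, 1, 2, 3, 5, 13, 11, 7, 8, 15, 10, 12, 16, 4, 9, 14, 6]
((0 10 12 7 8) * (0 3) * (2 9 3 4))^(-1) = (0 3 9 2 4 8 7 12 10)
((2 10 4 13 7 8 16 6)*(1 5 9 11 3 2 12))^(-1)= ((1 5 9 11 3 2 10 4 13 7 8 16 6 12))^(-1)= (1 12 6 16 8 7 13 4 10 2 3 11 9 5)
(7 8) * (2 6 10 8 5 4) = (2 6 10 8 7 5 4) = [0, 1, 6, 3, 2, 4, 10, 5, 7, 9, 8]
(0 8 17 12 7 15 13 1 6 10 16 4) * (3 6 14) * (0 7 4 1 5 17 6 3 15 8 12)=[12, 14, 2, 3, 7, 17, 10, 8, 6, 9, 16, 11, 4, 5, 15, 13, 1, 0]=(0 12 4 7 8 6 10 16 1 14 15 13 5 17)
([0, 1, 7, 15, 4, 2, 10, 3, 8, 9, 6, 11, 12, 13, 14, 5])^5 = [0, 1, 2, 3, 4, 5, 10, 7, 8, 9, 6, 11, 12, 13, 14, 15]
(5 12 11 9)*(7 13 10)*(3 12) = (3 12 11 9 5)(7 13 10) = [0, 1, 2, 12, 4, 3, 6, 13, 8, 5, 7, 9, 11, 10]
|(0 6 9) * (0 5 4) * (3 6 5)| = |(0 5 4)(3 6 9)| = 3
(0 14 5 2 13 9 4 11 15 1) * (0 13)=[14, 13, 0, 3, 11, 2, 6, 7, 8, 4, 10, 15, 12, 9, 5, 1]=(0 14 5 2)(1 13 9 4 11 15)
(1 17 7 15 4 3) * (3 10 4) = (1 17 7 15 3)(4 10) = [0, 17, 2, 1, 10, 5, 6, 15, 8, 9, 4, 11, 12, 13, 14, 3, 16, 7]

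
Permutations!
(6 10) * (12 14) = (6 10)(12 14) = [0, 1, 2, 3, 4, 5, 10, 7, 8, 9, 6, 11, 14, 13, 12]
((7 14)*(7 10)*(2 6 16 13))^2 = (2 16)(6 13)(7 10 14)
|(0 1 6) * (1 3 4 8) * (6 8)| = |(0 3 4 6)(1 8)| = 4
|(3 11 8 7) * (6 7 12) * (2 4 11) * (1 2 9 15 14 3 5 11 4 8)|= 8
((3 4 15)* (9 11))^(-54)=(15)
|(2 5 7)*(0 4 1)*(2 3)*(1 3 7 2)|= 4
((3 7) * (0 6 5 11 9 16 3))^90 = (0 5 9 3)(6 11 16 7)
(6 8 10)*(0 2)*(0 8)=(0 2 8 10 6)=[2, 1, 8, 3, 4, 5, 0, 7, 10, 9, 6]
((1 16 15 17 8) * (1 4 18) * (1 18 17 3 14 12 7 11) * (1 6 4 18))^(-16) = (1 17 11 14 16 8 6 12 15 18 4 7 3)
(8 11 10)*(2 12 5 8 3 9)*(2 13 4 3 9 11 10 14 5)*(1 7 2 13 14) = (1 7 2 12 13 4 3 11)(5 8 10 9 14) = [0, 7, 12, 11, 3, 8, 6, 2, 10, 14, 9, 1, 13, 4, 5]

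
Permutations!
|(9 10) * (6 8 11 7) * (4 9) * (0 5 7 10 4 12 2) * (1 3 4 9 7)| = 12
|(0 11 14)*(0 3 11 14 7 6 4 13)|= |(0 14 3 11 7 6 4 13)|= 8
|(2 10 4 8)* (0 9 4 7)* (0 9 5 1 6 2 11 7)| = 30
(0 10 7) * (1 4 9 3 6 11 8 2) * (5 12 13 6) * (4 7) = (0 10 4 9 3 5 12 13 6 11 8 2 1 7) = [10, 7, 1, 5, 9, 12, 11, 0, 2, 3, 4, 8, 13, 6]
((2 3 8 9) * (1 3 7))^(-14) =((1 3 8 9 2 7))^(-14) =(1 2 8)(3 7 9)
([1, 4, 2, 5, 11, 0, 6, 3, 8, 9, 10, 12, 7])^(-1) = [5, 0, 2, 7, 1, 3, 6, 12, 8, 9, 10, 4, 11]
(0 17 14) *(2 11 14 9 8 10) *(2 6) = (0 17 9 8 10 6 2 11 14) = [17, 1, 11, 3, 4, 5, 2, 7, 10, 8, 6, 14, 12, 13, 0, 15, 16, 9]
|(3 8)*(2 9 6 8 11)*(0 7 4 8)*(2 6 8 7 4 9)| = |(0 4 7 9 8 3 11 6)| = 8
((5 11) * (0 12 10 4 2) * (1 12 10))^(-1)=(0 2 4 10)(1 12)(5 11)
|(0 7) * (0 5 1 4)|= 5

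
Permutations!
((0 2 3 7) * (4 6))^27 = ((0 2 3 7)(4 6))^27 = (0 7 3 2)(4 6)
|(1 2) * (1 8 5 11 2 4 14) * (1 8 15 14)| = |(1 4)(2 15 14 8 5 11)| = 6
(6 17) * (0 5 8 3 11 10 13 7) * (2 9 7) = [5, 1, 9, 11, 4, 8, 17, 0, 3, 7, 13, 10, 12, 2, 14, 15, 16, 6] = (0 5 8 3 11 10 13 2 9 7)(6 17)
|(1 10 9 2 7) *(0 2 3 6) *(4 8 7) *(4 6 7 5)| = |(0 2 6)(1 10 9 3 7)(4 8 5)| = 15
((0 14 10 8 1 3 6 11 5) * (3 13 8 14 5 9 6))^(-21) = ((0 5)(1 13 8)(6 11 9)(10 14))^(-21) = (0 5)(10 14)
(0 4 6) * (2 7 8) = (0 4 6)(2 7 8) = [4, 1, 7, 3, 6, 5, 0, 8, 2]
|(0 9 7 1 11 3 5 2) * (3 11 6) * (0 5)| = 6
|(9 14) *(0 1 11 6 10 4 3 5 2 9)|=|(0 1 11 6 10 4 3 5 2 9 14)|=11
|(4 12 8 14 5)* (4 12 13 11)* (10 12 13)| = |(4 10 12 8 14 5 13 11)| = 8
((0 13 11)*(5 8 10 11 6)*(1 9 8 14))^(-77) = (0 5 9 11 6 1 10 13 14 8)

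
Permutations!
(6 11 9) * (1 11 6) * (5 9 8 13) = (1 11 8 13 5 9) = [0, 11, 2, 3, 4, 9, 6, 7, 13, 1, 10, 8, 12, 5]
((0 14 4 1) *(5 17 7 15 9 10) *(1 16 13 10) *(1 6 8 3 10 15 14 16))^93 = (0 15 8 5 14)(1 13 6 10 7)(3 17 4 16 9)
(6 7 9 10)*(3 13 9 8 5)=(3 13 9 10 6 7 8 5)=[0, 1, 2, 13, 4, 3, 7, 8, 5, 10, 6, 11, 12, 9]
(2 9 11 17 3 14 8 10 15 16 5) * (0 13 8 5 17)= (0 13 8 10 15 16 17 3 14 5 2 9 11)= [13, 1, 9, 14, 4, 2, 6, 7, 10, 11, 15, 0, 12, 8, 5, 16, 17, 3]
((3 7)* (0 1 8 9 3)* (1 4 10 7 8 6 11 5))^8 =((0 4 10 7)(1 6 11 5)(3 8 9))^8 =(11)(3 9 8)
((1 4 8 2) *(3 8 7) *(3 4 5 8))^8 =((1 5 8 2)(4 7))^8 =(8)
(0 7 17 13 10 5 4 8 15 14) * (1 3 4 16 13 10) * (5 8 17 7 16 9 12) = (0 16 13 1 3 4 17 10 8 15 14)(5 9 12) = [16, 3, 2, 4, 17, 9, 6, 7, 15, 12, 8, 11, 5, 1, 0, 14, 13, 10]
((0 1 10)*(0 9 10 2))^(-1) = ((0 1 2)(9 10))^(-1) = (0 2 1)(9 10)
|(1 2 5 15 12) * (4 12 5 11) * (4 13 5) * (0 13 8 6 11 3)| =9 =|(0 13 5 15 4 12 1 2 3)(6 11 8)|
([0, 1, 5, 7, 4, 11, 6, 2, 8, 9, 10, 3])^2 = (2 11 7 5 3)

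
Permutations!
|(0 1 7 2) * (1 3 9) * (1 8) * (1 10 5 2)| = 14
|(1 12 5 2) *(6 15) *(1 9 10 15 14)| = 9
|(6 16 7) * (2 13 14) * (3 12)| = |(2 13 14)(3 12)(6 16 7)| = 6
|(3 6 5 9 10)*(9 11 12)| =|(3 6 5 11 12 9 10)| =7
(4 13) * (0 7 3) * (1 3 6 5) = (0 7 6 5 1 3)(4 13) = [7, 3, 2, 0, 13, 1, 5, 6, 8, 9, 10, 11, 12, 4]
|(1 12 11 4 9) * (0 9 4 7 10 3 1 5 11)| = 9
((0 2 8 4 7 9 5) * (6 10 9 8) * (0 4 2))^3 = ((2 6 10 9 5 4 7 8))^3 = (2 9 7 6 5 8 10 4)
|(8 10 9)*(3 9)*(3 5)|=|(3 9 8 10 5)|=5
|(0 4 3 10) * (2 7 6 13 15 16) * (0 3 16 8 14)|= 10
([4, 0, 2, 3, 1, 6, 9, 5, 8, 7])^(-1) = (0 1 4)(5 7 9 6)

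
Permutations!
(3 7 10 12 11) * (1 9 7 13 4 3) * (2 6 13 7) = (1 9 2 6 13 4 3 7 10 12 11) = [0, 9, 6, 7, 3, 5, 13, 10, 8, 2, 12, 1, 11, 4]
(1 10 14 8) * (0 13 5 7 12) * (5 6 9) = [13, 10, 2, 3, 4, 7, 9, 12, 1, 5, 14, 11, 0, 6, 8] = (0 13 6 9 5 7 12)(1 10 14 8)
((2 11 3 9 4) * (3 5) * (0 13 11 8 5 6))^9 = (0 13 11 6)(2 3)(4 5)(8 9)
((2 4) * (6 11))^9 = (2 4)(6 11) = ((2 4)(6 11))^9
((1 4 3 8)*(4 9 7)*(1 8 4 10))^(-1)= ((1 9 7 10)(3 4))^(-1)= (1 10 7 9)(3 4)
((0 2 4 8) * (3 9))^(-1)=((0 2 4 8)(3 9))^(-1)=(0 8 4 2)(3 9)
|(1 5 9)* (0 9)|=4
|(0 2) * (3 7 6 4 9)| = |(0 2)(3 7 6 4 9)| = 10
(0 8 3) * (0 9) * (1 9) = (0 8 3 1 9) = [8, 9, 2, 1, 4, 5, 6, 7, 3, 0]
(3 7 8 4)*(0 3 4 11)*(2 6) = (0 3 7 8 11)(2 6) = [3, 1, 6, 7, 4, 5, 2, 8, 11, 9, 10, 0]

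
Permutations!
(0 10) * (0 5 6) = (0 10 5 6) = [10, 1, 2, 3, 4, 6, 0, 7, 8, 9, 5]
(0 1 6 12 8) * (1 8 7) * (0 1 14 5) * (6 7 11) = (0 8 1 7 14 5)(6 12 11) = [8, 7, 2, 3, 4, 0, 12, 14, 1, 9, 10, 6, 11, 13, 5]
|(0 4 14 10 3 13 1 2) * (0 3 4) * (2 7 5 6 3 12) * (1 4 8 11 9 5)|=|(1 7)(2 12)(3 13 4 14 10 8 11 9 5 6)|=10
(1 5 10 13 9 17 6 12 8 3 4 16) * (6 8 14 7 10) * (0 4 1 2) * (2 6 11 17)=(0 4 16 6 12 14 7 10 13 9 2)(1 5 11 17 8 3)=[4, 5, 0, 1, 16, 11, 12, 10, 3, 2, 13, 17, 14, 9, 7, 15, 6, 8]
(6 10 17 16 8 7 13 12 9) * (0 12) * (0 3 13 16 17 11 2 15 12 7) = [7, 1, 15, 13, 4, 5, 10, 16, 0, 6, 11, 2, 9, 3, 14, 12, 8, 17] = (17)(0 7 16 8)(2 15 12 9 6 10 11)(3 13)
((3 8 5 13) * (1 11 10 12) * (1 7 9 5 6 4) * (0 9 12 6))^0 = (13)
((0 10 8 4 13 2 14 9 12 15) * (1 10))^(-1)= (0 15 12 9 14 2 13 4 8 10 1)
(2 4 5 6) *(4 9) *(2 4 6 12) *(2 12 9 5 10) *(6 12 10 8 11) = (2 5 9 12 10)(4 8 11 6) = [0, 1, 5, 3, 8, 9, 4, 7, 11, 12, 2, 6, 10]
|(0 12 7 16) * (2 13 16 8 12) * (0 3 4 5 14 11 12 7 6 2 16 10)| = |(0 16 3 4 5 14 11 12 6 2 13 10)(7 8)| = 12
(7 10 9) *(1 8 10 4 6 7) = (1 8 10 9)(4 6 7) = [0, 8, 2, 3, 6, 5, 7, 4, 10, 1, 9]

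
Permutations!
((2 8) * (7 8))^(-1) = (2 8 7)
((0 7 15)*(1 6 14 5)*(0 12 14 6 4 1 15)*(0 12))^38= (0 12 5)(7 14 15)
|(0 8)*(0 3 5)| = 4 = |(0 8 3 5)|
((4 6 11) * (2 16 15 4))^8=(2 15 6)(4 11 16)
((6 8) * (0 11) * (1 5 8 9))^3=(0 11)(1 6 5 9 8)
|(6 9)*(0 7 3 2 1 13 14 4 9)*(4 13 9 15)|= 14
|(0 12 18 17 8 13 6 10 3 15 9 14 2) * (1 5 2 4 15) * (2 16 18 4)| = |(0 12 4 15 9 14 2)(1 5 16 18 17 8 13 6 10 3)| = 70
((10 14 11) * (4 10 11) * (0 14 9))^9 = ((0 14 4 10 9))^9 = (0 9 10 4 14)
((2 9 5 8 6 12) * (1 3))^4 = ((1 3)(2 9 5 8 6 12))^4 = (2 6 5)(8 9 12)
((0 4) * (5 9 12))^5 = (0 4)(5 12 9)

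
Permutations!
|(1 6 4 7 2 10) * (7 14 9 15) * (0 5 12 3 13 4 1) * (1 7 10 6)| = |(0 5 12 3 13 4 14 9 15 10)(2 6 7)| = 30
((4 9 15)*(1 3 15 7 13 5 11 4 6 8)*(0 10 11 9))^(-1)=(0 4 11 10)(1 8 6 15 3)(5 13 7 9)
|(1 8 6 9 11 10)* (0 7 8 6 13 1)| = |(0 7 8 13 1 6 9 11 10)| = 9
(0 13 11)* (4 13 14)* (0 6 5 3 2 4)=(0 14)(2 4 13 11 6 5 3)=[14, 1, 4, 2, 13, 3, 5, 7, 8, 9, 10, 6, 12, 11, 0]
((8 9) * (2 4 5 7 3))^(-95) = ((2 4 5 7 3)(8 9))^(-95) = (8 9)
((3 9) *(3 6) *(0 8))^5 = ((0 8)(3 9 6))^5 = (0 8)(3 6 9)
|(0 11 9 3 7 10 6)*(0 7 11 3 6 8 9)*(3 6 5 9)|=|(0 6 7 10 8 3 11)(5 9)|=14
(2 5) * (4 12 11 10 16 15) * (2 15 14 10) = (2 5 15 4 12 11)(10 16 14) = [0, 1, 5, 3, 12, 15, 6, 7, 8, 9, 16, 2, 11, 13, 10, 4, 14]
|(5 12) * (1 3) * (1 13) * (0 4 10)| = |(0 4 10)(1 3 13)(5 12)| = 6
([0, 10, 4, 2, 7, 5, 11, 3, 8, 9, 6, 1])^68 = (11)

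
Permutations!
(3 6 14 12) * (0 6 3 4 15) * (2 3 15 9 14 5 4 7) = (0 6 5 4 9 14 12 7 2 3 15) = [6, 1, 3, 15, 9, 4, 5, 2, 8, 14, 10, 11, 7, 13, 12, 0]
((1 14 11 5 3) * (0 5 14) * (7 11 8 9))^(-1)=((0 5 3 1)(7 11 14 8 9))^(-1)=(0 1 3 5)(7 9 8 14 11)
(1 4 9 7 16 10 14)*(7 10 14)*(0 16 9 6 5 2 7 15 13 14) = (0 16)(1 4 6 5 2 7 9 10 15 13 14) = [16, 4, 7, 3, 6, 2, 5, 9, 8, 10, 15, 11, 12, 14, 1, 13, 0]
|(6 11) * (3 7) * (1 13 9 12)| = 4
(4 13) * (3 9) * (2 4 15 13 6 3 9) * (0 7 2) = (0 7 2 4 6 3)(13 15) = [7, 1, 4, 0, 6, 5, 3, 2, 8, 9, 10, 11, 12, 15, 14, 13]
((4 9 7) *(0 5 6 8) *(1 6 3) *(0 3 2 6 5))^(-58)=((1 5 2 6 8 3)(4 9 7))^(-58)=(1 2 8)(3 5 6)(4 7 9)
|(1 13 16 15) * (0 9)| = |(0 9)(1 13 16 15)| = 4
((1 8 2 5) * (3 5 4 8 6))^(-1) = ((1 6 3 5)(2 4 8))^(-1) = (1 5 3 6)(2 8 4)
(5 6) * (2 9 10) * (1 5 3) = [0, 5, 9, 1, 4, 6, 3, 7, 8, 10, 2] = (1 5 6 3)(2 9 10)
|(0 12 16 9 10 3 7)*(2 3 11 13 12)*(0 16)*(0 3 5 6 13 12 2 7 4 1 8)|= 44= |(0 7 16 9 10 11 12 3 4 1 8)(2 5 6 13)|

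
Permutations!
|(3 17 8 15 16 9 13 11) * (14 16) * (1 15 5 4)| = 12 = |(1 15 14 16 9 13 11 3 17 8 5 4)|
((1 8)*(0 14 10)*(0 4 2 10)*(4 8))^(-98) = ((0 14)(1 4 2 10 8))^(-98) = (14)(1 2 8 4 10)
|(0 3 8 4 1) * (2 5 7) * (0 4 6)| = 12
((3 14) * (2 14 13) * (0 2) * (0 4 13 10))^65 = (14)(4 13)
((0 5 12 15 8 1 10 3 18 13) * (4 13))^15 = (0 8 18 5 1 4 12 10 13 15 3)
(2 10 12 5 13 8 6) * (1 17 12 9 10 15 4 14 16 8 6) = [0, 17, 15, 3, 14, 13, 2, 7, 1, 10, 9, 11, 5, 6, 16, 4, 8, 12] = (1 17 12 5 13 6 2 15 4 14 16 8)(9 10)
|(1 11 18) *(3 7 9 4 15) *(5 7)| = 6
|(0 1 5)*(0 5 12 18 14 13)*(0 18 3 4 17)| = 6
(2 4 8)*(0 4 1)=(0 4 8 2 1)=[4, 0, 1, 3, 8, 5, 6, 7, 2]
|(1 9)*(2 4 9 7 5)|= 6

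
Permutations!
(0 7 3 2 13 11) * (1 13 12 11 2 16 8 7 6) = [6, 13, 12, 16, 4, 5, 1, 3, 7, 9, 10, 0, 11, 2, 14, 15, 8] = (0 6 1 13 2 12 11)(3 16 8 7)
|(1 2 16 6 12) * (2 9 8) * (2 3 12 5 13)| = 5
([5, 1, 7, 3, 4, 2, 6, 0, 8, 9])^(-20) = (9)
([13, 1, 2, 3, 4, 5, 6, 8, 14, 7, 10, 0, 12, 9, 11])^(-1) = (0 11 14 8 7 9 13)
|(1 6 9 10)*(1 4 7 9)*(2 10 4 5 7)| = 6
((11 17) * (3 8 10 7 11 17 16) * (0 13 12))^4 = ((17)(0 13 12)(3 8 10 7 11 16))^4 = (17)(0 13 12)(3 11 10)(7 8 16)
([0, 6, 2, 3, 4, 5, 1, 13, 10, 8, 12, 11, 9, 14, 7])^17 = [0, 6, 2, 3, 4, 5, 1, 14, 10, 8, 12, 11, 9, 7, 13]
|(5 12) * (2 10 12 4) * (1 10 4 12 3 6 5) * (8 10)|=|(1 8 10 3 6 5 12)(2 4)|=14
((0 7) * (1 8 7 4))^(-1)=((0 4 1 8 7))^(-1)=(0 7 8 1 4)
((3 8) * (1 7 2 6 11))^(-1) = (1 11 6 2 7)(3 8)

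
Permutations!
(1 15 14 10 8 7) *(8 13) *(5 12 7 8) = (1 15 14 10 13 5 12 7) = [0, 15, 2, 3, 4, 12, 6, 1, 8, 9, 13, 11, 7, 5, 10, 14]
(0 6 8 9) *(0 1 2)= (0 6 8 9 1 2)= [6, 2, 0, 3, 4, 5, 8, 7, 9, 1]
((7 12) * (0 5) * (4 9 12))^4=(12)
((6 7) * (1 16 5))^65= ((1 16 5)(6 7))^65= (1 5 16)(6 7)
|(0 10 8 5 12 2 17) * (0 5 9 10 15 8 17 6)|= 10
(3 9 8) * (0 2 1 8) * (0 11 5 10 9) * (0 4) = (0 2 1 8 3 4)(5 10 9 11) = [2, 8, 1, 4, 0, 10, 6, 7, 3, 11, 9, 5]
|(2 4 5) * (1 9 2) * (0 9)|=|(0 9 2 4 5 1)|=6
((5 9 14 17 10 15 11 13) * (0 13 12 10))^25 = ((0 13 5 9 14 17)(10 15 11 12))^25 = (0 13 5 9 14 17)(10 15 11 12)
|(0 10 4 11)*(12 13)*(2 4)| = 10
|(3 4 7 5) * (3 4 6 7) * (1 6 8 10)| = 8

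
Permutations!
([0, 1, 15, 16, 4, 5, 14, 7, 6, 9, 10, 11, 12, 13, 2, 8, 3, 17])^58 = [0, 1, 6, 3, 4, 5, 15, 7, 2, 9, 10, 11, 12, 13, 8, 14, 16, 17]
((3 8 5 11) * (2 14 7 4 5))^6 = (2 3 5 7)(4 14 8 11)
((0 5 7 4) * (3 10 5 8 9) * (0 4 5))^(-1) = ((0 8 9 3 10)(5 7))^(-1) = (0 10 3 9 8)(5 7)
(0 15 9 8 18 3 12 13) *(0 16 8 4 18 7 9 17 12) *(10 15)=[10, 1, 2, 0, 18, 5, 6, 9, 7, 4, 15, 11, 13, 16, 14, 17, 8, 12, 3]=(0 10 15 17 12 13 16 8 7 9 4 18 3)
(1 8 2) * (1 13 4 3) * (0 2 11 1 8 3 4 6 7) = [2, 3, 13, 8, 4, 5, 7, 0, 11, 9, 10, 1, 12, 6] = (0 2 13 6 7)(1 3 8 11)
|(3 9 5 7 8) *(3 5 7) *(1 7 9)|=5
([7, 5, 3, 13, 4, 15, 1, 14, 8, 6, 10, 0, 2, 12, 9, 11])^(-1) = (0 11 15 5 1 6 9 14 7)(2 12 13 3)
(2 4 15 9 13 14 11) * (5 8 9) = (2 4 15 5 8 9 13 14 11) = [0, 1, 4, 3, 15, 8, 6, 7, 9, 13, 10, 2, 12, 14, 11, 5]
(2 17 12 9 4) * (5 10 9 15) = (2 17 12 15 5 10 9 4) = [0, 1, 17, 3, 2, 10, 6, 7, 8, 4, 9, 11, 15, 13, 14, 5, 16, 12]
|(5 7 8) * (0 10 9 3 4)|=|(0 10 9 3 4)(5 7 8)|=15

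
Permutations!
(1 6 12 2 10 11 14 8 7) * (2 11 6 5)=[0, 5, 10, 3, 4, 2, 12, 1, 7, 9, 6, 14, 11, 13, 8]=(1 5 2 10 6 12 11 14 8 7)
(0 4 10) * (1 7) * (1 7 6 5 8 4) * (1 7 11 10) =(0 7 11 10)(1 6 5 8 4) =[7, 6, 2, 3, 1, 8, 5, 11, 4, 9, 0, 10]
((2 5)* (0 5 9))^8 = (9)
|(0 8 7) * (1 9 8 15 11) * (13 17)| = |(0 15 11 1 9 8 7)(13 17)| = 14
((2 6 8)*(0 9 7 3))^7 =((0 9 7 3)(2 6 8))^7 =(0 3 7 9)(2 6 8)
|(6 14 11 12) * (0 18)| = 4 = |(0 18)(6 14 11 12)|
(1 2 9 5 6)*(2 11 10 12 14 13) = (1 11 10 12 14 13 2 9 5 6) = [0, 11, 9, 3, 4, 6, 1, 7, 8, 5, 12, 10, 14, 2, 13]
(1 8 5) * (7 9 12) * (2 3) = (1 8 5)(2 3)(7 9 12) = [0, 8, 3, 2, 4, 1, 6, 9, 5, 12, 10, 11, 7]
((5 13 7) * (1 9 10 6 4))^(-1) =(1 4 6 10 9)(5 7 13)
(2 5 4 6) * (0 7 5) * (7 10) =(0 10 7 5 4 6 2) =[10, 1, 0, 3, 6, 4, 2, 5, 8, 9, 7]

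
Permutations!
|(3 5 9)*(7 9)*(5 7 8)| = 6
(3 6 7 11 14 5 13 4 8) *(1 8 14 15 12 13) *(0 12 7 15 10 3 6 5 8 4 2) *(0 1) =(0 12 13 2 1 4 14 8 6 15 7 11 10 3 5) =[12, 4, 1, 5, 14, 0, 15, 11, 6, 9, 3, 10, 13, 2, 8, 7]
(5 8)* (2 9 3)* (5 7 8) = (2 9 3)(7 8) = [0, 1, 9, 2, 4, 5, 6, 8, 7, 3]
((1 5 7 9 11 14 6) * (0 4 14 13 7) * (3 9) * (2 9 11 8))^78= (14)(3 13)(7 11)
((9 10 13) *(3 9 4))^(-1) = (3 4 13 10 9)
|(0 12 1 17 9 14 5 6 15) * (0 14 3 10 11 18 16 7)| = 44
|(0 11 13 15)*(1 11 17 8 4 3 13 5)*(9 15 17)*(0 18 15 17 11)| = |(0 9 17 8 4 3 13 11 5 1)(15 18)| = 10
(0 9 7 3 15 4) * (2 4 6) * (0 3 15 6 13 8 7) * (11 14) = (0 9)(2 4 3 6)(7 15 13 8)(11 14) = [9, 1, 4, 6, 3, 5, 2, 15, 7, 0, 10, 14, 12, 8, 11, 13]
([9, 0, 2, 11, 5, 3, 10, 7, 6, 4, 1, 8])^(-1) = (0 1 10 6 8 11 3 5 4 9)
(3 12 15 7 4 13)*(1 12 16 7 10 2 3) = [0, 12, 3, 16, 13, 5, 6, 4, 8, 9, 2, 11, 15, 1, 14, 10, 7] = (1 12 15 10 2 3 16 7 4 13)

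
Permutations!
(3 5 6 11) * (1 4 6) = (1 4 6 11 3 5) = [0, 4, 2, 5, 6, 1, 11, 7, 8, 9, 10, 3]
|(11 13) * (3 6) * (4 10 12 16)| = 4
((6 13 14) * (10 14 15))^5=(15)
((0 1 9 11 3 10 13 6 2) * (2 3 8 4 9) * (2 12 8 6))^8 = (0 3 4)(1 10 9)(2 6 8)(11 12 13)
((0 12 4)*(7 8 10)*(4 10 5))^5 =((0 12 10 7 8 5 4))^5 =(0 5 7 12 4 8 10)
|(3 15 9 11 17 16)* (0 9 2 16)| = 4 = |(0 9 11 17)(2 16 3 15)|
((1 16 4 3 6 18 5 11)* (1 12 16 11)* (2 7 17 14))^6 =(1 6 16)(2 17)(3 12 5)(4 11 18)(7 14)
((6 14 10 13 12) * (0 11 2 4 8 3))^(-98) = ((0 11 2 4 8 3)(6 14 10 13 12))^(-98) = (0 8 2)(3 4 11)(6 10 12 14 13)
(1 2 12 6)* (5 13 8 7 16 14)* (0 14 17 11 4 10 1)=(0 14 5 13 8 7 16 17 11 4 10 1 2 12 6)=[14, 2, 12, 3, 10, 13, 0, 16, 7, 9, 1, 4, 6, 8, 5, 15, 17, 11]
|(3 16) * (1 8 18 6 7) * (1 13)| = |(1 8 18 6 7 13)(3 16)| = 6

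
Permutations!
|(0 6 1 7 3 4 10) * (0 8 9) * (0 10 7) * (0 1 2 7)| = |(0 6 2 7 3 4)(8 9 10)| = 6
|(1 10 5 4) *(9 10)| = |(1 9 10 5 4)| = 5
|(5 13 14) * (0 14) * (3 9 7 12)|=|(0 14 5 13)(3 9 7 12)|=4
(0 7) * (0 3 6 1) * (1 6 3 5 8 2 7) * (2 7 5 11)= [1, 0, 5, 3, 4, 8, 6, 11, 7, 9, 10, 2]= (0 1)(2 5 8 7 11)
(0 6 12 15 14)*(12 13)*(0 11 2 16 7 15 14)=(0 6 13 12 14 11 2 16 7 15)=[6, 1, 16, 3, 4, 5, 13, 15, 8, 9, 10, 2, 14, 12, 11, 0, 7]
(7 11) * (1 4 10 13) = [0, 4, 2, 3, 10, 5, 6, 11, 8, 9, 13, 7, 12, 1] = (1 4 10 13)(7 11)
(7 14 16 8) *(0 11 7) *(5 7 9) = (0 11 9 5 7 14 16 8) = [11, 1, 2, 3, 4, 7, 6, 14, 0, 5, 10, 9, 12, 13, 16, 15, 8]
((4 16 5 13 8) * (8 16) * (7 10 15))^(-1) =((4 8)(5 13 16)(7 10 15))^(-1) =(4 8)(5 16 13)(7 15 10)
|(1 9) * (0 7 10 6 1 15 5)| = 8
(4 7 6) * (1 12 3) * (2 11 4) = (1 12 3)(2 11 4 7 6) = [0, 12, 11, 1, 7, 5, 2, 6, 8, 9, 10, 4, 3]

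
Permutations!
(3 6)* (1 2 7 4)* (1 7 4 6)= (1 2 4 7 6 3)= [0, 2, 4, 1, 7, 5, 3, 6]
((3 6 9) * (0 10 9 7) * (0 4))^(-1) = (0 4 7 6 3 9 10)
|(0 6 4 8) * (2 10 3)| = |(0 6 4 8)(2 10 3)| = 12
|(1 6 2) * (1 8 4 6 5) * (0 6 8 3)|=|(0 6 2 3)(1 5)(4 8)|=4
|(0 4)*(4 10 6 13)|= 5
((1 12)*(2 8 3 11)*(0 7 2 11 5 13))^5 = (0 5 8 7 13 3 2)(1 12)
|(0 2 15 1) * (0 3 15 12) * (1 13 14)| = 15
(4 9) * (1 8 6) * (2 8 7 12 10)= [0, 7, 8, 3, 9, 5, 1, 12, 6, 4, 2, 11, 10]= (1 7 12 10 2 8 6)(4 9)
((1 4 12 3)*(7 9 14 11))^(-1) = (1 3 12 4)(7 11 14 9)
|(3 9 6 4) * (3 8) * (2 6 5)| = 7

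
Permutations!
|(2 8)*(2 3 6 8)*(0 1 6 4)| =6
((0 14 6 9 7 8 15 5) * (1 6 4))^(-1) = (0 5 15 8 7 9 6 1 4 14)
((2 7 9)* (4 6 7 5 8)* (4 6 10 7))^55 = (2 9 7 10 4 6 8 5)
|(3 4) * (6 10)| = |(3 4)(6 10)| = 2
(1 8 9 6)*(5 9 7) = (1 8 7 5 9 6) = [0, 8, 2, 3, 4, 9, 1, 5, 7, 6]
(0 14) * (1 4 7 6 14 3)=(0 3 1 4 7 6 14)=[3, 4, 2, 1, 7, 5, 14, 6, 8, 9, 10, 11, 12, 13, 0]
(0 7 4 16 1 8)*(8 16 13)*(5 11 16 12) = (0 7 4 13 8)(1 12 5 11 16) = [7, 12, 2, 3, 13, 11, 6, 4, 0, 9, 10, 16, 5, 8, 14, 15, 1]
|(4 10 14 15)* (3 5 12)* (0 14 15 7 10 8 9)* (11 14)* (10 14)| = 42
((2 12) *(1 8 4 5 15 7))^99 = (1 5)(2 12)(4 7)(8 15)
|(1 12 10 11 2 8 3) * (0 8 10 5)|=6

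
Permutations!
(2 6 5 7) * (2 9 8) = (2 6 5 7 9 8) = [0, 1, 6, 3, 4, 7, 5, 9, 2, 8]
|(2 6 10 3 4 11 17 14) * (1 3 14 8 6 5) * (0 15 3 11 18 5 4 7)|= 44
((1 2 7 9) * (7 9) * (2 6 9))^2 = ((1 6 9))^2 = (1 9 6)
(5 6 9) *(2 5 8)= (2 5 6 9 8)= [0, 1, 5, 3, 4, 6, 9, 7, 2, 8]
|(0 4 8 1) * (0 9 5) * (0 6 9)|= 12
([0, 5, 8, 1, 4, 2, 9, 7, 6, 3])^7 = [0, 1, 2, 3, 4, 5, 6, 7, 8, 9]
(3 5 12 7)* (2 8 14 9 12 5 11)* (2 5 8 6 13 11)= (2 6 13 11 5 8 14 9 12 7 3)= [0, 1, 6, 2, 4, 8, 13, 3, 14, 12, 10, 5, 7, 11, 9]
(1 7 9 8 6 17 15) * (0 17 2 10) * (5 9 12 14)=(0 17 15 1 7 12 14 5 9 8 6 2 10)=[17, 7, 10, 3, 4, 9, 2, 12, 6, 8, 0, 11, 14, 13, 5, 1, 16, 15]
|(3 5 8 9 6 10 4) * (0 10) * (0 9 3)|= |(0 10 4)(3 5 8)(6 9)|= 6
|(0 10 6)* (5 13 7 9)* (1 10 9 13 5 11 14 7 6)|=14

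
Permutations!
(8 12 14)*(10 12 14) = [0, 1, 2, 3, 4, 5, 6, 7, 14, 9, 12, 11, 10, 13, 8] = (8 14)(10 12)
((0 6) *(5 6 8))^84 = ((0 8 5 6))^84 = (8)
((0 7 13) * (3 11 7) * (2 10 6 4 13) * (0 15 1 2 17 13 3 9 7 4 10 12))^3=((0 9 7 17 13 15 1 2 12)(3 11 4)(6 10))^3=(0 17 1)(2 9 13)(6 10)(7 15 12)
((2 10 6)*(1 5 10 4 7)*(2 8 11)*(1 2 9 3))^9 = (1 5 10 6 8 11 9 3)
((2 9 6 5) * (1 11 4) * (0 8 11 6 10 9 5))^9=(0 4)(1 8)(2 5)(6 11)(9 10)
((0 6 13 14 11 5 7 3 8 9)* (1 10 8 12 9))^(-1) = ((0 6 13 14 11 5 7 3 12 9)(1 10 8))^(-1) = (0 9 12 3 7 5 11 14 13 6)(1 8 10)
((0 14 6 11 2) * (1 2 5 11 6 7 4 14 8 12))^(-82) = ((0 8 12 1 2)(4 14 7)(5 11))^(-82) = (0 1 8 2 12)(4 7 14)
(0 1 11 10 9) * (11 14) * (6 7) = [1, 14, 2, 3, 4, 5, 7, 6, 8, 0, 9, 10, 12, 13, 11] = (0 1 14 11 10 9)(6 7)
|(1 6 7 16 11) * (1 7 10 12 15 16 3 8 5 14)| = 12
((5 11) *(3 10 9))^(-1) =((3 10 9)(5 11))^(-1) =(3 9 10)(5 11)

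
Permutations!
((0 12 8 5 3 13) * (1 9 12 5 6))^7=((0 5 3 13)(1 9 12 8 6))^7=(0 13 3 5)(1 12 6 9 8)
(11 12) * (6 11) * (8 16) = (6 11 12)(8 16) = [0, 1, 2, 3, 4, 5, 11, 7, 16, 9, 10, 12, 6, 13, 14, 15, 8]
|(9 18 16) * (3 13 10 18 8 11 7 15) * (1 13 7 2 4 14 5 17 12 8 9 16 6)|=120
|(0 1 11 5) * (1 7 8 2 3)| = |(0 7 8 2 3 1 11 5)| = 8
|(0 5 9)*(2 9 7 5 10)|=|(0 10 2 9)(5 7)|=4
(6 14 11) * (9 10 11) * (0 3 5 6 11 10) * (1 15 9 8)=[3, 15, 2, 5, 4, 6, 14, 7, 1, 0, 10, 11, 12, 13, 8, 9]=(0 3 5 6 14 8 1 15 9)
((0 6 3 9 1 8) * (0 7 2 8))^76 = (0 6 3 9 1)(2 8 7)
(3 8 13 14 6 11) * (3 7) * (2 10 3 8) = (2 10 3)(6 11 7 8 13 14) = [0, 1, 10, 2, 4, 5, 11, 8, 13, 9, 3, 7, 12, 14, 6]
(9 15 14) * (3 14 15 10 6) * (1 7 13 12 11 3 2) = (15)(1 7 13 12 11 3 14 9 10 6 2) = [0, 7, 1, 14, 4, 5, 2, 13, 8, 10, 6, 3, 11, 12, 9, 15]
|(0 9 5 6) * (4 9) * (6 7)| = 6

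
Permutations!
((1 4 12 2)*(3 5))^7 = (1 2 12 4)(3 5)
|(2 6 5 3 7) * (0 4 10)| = 15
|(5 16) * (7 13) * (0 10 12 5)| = 10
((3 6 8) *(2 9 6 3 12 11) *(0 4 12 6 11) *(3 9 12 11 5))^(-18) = ((0 4 11 2 12)(3 9 5)(6 8))^(-18) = (0 11 12 4 2)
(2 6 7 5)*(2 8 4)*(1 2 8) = (1 2 6 7 5)(4 8) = [0, 2, 6, 3, 8, 1, 7, 5, 4]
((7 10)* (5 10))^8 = (5 7 10)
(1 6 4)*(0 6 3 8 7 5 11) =(0 6 4 1 3 8 7 5 11) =[6, 3, 2, 8, 1, 11, 4, 5, 7, 9, 10, 0]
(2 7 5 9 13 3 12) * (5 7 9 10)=(2 9 13 3 12)(5 10)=[0, 1, 9, 12, 4, 10, 6, 7, 8, 13, 5, 11, 2, 3]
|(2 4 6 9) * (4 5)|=5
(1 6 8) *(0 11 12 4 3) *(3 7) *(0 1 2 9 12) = (0 11)(1 6 8 2 9 12 4 7 3) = [11, 6, 9, 1, 7, 5, 8, 3, 2, 12, 10, 0, 4]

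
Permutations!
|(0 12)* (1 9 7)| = 6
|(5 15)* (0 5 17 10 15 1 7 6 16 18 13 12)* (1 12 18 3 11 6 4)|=12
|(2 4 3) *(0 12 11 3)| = |(0 12 11 3 2 4)| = 6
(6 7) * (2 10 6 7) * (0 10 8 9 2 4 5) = (0 10 6 4 5)(2 8 9) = [10, 1, 8, 3, 5, 0, 4, 7, 9, 2, 6]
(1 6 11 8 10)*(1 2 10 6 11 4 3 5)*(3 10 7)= [0, 11, 7, 5, 10, 1, 4, 3, 6, 9, 2, 8]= (1 11 8 6 4 10 2 7 3 5)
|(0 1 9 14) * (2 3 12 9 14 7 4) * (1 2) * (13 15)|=18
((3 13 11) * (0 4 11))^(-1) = ((0 4 11 3 13))^(-1) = (0 13 3 11 4)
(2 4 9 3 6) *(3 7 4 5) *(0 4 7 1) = (0 4 9 1)(2 5 3 6) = [4, 0, 5, 6, 9, 3, 2, 7, 8, 1]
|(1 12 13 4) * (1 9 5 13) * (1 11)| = 12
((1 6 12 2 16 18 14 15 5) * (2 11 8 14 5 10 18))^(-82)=(1 18 15 8 12)(5 10 14 11 6)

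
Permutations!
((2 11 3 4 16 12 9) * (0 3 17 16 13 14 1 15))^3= ((0 3 4 13 14 1 15)(2 11 17 16 12 9))^3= (0 13 15 4 1 3 14)(2 16)(9 17)(11 12)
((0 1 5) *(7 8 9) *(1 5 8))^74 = ((0 5)(1 8 9 7))^74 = (1 9)(7 8)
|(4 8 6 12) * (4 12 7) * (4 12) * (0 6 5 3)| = 8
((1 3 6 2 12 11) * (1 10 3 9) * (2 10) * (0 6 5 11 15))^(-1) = (0 15 12 2 11 5 3 10 6)(1 9) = ((0 6 10 3 5 11 2 12 15)(1 9))^(-1)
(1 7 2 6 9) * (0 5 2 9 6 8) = (0 5 2 8)(1 7 9) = [5, 7, 8, 3, 4, 2, 6, 9, 0, 1]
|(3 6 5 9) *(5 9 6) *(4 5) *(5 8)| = 6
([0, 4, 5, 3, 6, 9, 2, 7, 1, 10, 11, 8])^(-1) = (1 8 11 10 9 5 2 6 4)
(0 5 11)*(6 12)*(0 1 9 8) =(0 5 11 1 9 8)(6 12) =[5, 9, 2, 3, 4, 11, 12, 7, 0, 8, 10, 1, 6]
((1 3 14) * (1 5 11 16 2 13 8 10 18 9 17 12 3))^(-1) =((2 13 8 10 18 9 17 12 3 14 5 11 16))^(-1) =(2 16 11 5 14 3 12 17 9 18 10 8 13)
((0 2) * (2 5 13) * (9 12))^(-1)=(0 2 13 5)(9 12)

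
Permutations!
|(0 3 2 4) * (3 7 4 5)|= 3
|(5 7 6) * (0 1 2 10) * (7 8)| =|(0 1 2 10)(5 8 7 6)| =4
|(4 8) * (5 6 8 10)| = 5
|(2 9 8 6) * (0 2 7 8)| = 3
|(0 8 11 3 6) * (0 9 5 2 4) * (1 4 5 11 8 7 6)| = |(0 7 6 9 11 3 1 4)(2 5)| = 8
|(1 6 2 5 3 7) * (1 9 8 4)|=9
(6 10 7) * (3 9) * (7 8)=(3 9)(6 10 8 7)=[0, 1, 2, 9, 4, 5, 10, 6, 7, 3, 8]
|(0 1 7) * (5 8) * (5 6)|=|(0 1 7)(5 8 6)|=3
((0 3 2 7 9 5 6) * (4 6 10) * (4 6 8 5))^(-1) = (0 6 10 5 8 4 9 7 2 3)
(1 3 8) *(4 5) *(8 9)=(1 3 9 8)(4 5)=[0, 3, 2, 9, 5, 4, 6, 7, 1, 8]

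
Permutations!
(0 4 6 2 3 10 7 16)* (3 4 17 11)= (0 17 11 3 10 7 16)(2 4 6)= [17, 1, 4, 10, 6, 5, 2, 16, 8, 9, 7, 3, 12, 13, 14, 15, 0, 11]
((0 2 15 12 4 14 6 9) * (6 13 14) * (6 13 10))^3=((0 2 15 12 4 13 14 10 6 9))^3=(0 12 14 9 15 13 6 2 4 10)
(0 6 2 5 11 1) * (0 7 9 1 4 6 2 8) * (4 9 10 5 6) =(0 2 6 8)(1 7 10 5 11 9) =[2, 7, 6, 3, 4, 11, 8, 10, 0, 1, 5, 9]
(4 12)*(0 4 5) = [4, 1, 2, 3, 12, 0, 6, 7, 8, 9, 10, 11, 5] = (0 4 12 5)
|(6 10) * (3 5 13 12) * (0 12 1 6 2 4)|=10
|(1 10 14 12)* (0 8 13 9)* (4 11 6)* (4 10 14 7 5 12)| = |(0 8 13 9)(1 14 4 11 6 10 7 5 12)| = 36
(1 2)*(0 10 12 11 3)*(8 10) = [8, 2, 1, 0, 4, 5, 6, 7, 10, 9, 12, 3, 11] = (0 8 10 12 11 3)(1 2)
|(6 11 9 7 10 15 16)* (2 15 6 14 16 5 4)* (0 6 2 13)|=22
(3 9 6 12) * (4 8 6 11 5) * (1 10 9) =[0, 10, 2, 1, 8, 4, 12, 7, 6, 11, 9, 5, 3] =(1 10 9 11 5 4 8 6 12 3)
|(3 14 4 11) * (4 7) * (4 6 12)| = |(3 14 7 6 12 4 11)| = 7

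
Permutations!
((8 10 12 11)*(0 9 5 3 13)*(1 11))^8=((0 9 5 3 13)(1 11 8 10 12))^8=(0 3 9 13 5)(1 10 11 12 8)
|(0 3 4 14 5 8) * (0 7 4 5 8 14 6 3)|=7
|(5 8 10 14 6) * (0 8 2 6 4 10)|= |(0 8)(2 6 5)(4 10 14)|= 6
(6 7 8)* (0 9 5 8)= (0 9 5 8 6 7)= [9, 1, 2, 3, 4, 8, 7, 0, 6, 5]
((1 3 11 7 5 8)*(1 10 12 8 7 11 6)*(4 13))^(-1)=((1 3 6)(4 13)(5 7)(8 10 12))^(-1)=(1 6 3)(4 13)(5 7)(8 12 10)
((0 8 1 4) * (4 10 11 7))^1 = ((0 8 1 10 11 7 4))^1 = (0 8 1 10 11 7 4)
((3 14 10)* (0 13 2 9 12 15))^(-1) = (0 15 12 9 2 13)(3 10 14)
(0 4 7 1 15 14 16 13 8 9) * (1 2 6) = (0 4 7 2 6 1 15 14 16 13 8 9) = [4, 15, 6, 3, 7, 5, 1, 2, 9, 0, 10, 11, 12, 8, 16, 14, 13]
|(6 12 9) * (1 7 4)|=3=|(1 7 4)(6 12 9)|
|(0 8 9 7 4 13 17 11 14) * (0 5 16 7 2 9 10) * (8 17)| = |(0 17 11 14 5 16 7 4 13 8 10)(2 9)| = 22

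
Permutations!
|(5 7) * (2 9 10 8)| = |(2 9 10 8)(5 7)| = 4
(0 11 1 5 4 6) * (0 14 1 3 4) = (0 11 3 4 6 14 1 5) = [11, 5, 2, 4, 6, 0, 14, 7, 8, 9, 10, 3, 12, 13, 1]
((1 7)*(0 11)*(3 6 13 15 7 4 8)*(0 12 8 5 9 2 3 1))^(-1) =(0 7 15 13 6 3 2 9 5 4 1 8 12 11)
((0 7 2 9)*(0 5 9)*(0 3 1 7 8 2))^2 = ((0 8 2 3 1 7)(5 9))^2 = (9)(0 2 1)(3 7 8)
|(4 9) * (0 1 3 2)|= |(0 1 3 2)(4 9)|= 4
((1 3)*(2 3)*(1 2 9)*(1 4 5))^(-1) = (1 5 4 9)(2 3)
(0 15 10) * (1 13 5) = (0 15 10)(1 13 5) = [15, 13, 2, 3, 4, 1, 6, 7, 8, 9, 0, 11, 12, 5, 14, 10]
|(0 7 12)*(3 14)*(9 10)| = 6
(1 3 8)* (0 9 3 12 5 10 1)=(0 9 3 8)(1 12 5 10)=[9, 12, 2, 8, 4, 10, 6, 7, 0, 3, 1, 11, 5]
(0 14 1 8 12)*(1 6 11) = [14, 8, 2, 3, 4, 5, 11, 7, 12, 9, 10, 1, 0, 13, 6] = (0 14 6 11 1 8 12)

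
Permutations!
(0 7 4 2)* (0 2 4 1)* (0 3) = (0 7 1 3) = [7, 3, 2, 0, 4, 5, 6, 1]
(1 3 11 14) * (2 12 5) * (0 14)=(0 14 1 3 11)(2 12 5)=[14, 3, 12, 11, 4, 2, 6, 7, 8, 9, 10, 0, 5, 13, 1]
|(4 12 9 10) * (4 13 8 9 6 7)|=|(4 12 6 7)(8 9 10 13)|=4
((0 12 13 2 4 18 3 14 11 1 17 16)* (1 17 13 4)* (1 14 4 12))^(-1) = (0 16 17 11 14 2 13 1)(3 18 4)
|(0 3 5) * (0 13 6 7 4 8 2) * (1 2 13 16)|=30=|(0 3 5 16 1 2)(4 8 13 6 7)|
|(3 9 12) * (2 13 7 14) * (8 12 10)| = 20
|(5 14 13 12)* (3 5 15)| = |(3 5 14 13 12 15)| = 6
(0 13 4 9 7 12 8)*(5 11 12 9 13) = (0 5 11 12 8)(4 13)(7 9) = [5, 1, 2, 3, 13, 11, 6, 9, 0, 7, 10, 12, 8, 4]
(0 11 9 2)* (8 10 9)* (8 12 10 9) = (0 11 12 10 8 9 2) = [11, 1, 0, 3, 4, 5, 6, 7, 9, 2, 8, 12, 10]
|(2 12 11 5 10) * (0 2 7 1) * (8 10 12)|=6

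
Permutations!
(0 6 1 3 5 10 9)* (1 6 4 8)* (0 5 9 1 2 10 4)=(1 3 9 5 4 8 2 10)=[0, 3, 10, 9, 8, 4, 6, 7, 2, 5, 1]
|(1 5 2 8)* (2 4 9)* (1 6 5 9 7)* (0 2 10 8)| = 8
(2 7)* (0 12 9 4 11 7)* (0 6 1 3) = (0 12 9 4 11 7 2 6 1 3) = [12, 3, 6, 0, 11, 5, 1, 2, 8, 4, 10, 7, 9]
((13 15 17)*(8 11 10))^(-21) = ((8 11 10)(13 15 17))^(-21) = (17)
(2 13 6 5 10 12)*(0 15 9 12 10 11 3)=(0 15 9 12 2 13 6 5 11 3)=[15, 1, 13, 0, 4, 11, 5, 7, 8, 12, 10, 3, 2, 6, 14, 9]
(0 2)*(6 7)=(0 2)(6 7)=[2, 1, 0, 3, 4, 5, 7, 6]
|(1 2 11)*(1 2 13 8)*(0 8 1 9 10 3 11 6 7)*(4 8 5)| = |(0 5 4 8 9 10 3 11 2 6 7)(1 13)| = 22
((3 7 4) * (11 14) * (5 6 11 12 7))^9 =(3 5 6 11 14 12 7 4)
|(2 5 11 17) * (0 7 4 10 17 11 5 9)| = |(0 7 4 10 17 2 9)| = 7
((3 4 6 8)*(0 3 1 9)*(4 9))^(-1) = (0 9 3)(1 8 6 4)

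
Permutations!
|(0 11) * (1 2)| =2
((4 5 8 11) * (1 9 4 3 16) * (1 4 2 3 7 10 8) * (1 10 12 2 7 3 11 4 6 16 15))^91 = ((1 9 7 12 2 11 3 15)(4 5 10 8)(6 16))^91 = (1 12 3 9 2 15 7 11)(4 8 10 5)(6 16)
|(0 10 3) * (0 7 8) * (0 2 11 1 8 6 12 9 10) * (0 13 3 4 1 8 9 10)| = |(0 13 3 7 6 12 10 4 1 9)(2 11 8)| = 30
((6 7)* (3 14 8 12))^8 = (14)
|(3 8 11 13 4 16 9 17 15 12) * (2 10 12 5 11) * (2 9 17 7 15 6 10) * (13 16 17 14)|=15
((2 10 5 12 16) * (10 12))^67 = (2 12 16)(5 10)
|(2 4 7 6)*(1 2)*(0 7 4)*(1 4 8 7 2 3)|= 4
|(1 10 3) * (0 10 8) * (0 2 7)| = 7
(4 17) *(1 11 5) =[0, 11, 2, 3, 17, 1, 6, 7, 8, 9, 10, 5, 12, 13, 14, 15, 16, 4] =(1 11 5)(4 17)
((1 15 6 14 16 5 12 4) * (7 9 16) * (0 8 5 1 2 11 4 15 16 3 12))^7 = ((0 8 5)(1 16)(2 11 4)(3 12 15 6 14 7 9))^7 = (0 8 5)(1 16)(2 11 4)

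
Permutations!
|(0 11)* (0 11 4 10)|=3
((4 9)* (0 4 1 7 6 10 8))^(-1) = (0 8 10 6 7 1 9 4)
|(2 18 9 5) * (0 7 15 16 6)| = |(0 7 15 16 6)(2 18 9 5)| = 20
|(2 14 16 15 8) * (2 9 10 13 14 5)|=|(2 5)(8 9 10 13 14 16 15)|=14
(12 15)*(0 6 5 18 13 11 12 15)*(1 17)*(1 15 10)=(0 6 5 18 13 11 12)(1 17 15 10)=[6, 17, 2, 3, 4, 18, 5, 7, 8, 9, 1, 12, 0, 11, 14, 10, 16, 15, 13]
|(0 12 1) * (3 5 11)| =|(0 12 1)(3 5 11)| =3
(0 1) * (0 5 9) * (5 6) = [1, 6, 2, 3, 4, 9, 5, 7, 8, 0] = (0 1 6 5 9)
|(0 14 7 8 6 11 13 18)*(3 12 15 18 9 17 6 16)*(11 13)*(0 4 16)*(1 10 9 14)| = 30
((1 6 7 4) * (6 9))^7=(1 6 4 9 7)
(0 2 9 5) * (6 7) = (0 2 9 5)(6 7) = [2, 1, 9, 3, 4, 0, 7, 6, 8, 5]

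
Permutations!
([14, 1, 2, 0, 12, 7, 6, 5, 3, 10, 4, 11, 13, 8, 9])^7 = [8, 1, 2, 13, 9, 7, 6, 5, 12, 0, 14, 11, 10, 4, 3]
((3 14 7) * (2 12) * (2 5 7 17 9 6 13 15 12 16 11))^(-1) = (2 11 16)(3 7 5 12 15 13 6 9 17 14)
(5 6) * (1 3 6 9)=[0, 3, 2, 6, 4, 9, 5, 7, 8, 1]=(1 3 6 5 9)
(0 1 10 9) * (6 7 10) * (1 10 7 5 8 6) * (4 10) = [4, 1, 2, 3, 10, 8, 5, 7, 6, 0, 9] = (0 4 10 9)(5 8 6)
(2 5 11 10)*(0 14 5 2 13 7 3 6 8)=(0 14 5 11 10 13 7 3 6 8)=[14, 1, 2, 6, 4, 11, 8, 3, 0, 9, 13, 10, 12, 7, 5]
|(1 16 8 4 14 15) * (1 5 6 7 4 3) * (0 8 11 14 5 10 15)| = |(0 8 3 1 16 11 14)(4 5 6 7)(10 15)| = 28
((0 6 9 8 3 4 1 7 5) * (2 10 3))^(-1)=((0 6 9 8 2 10 3 4 1 7 5))^(-1)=(0 5 7 1 4 3 10 2 8 9 6)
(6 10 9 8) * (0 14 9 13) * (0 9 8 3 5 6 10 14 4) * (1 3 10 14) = (0 4)(1 3 5 6)(8 14)(9 10 13) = [4, 3, 2, 5, 0, 6, 1, 7, 14, 10, 13, 11, 12, 9, 8]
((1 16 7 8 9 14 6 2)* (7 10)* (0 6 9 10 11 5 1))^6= (1 11)(5 16)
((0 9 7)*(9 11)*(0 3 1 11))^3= ((1 11 9 7 3))^3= (1 7 11 3 9)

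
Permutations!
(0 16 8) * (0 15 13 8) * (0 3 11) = (0 16 3 11)(8 15 13) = [16, 1, 2, 11, 4, 5, 6, 7, 15, 9, 10, 0, 12, 8, 14, 13, 3]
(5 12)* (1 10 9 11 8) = [0, 10, 2, 3, 4, 12, 6, 7, 1, 11, 9, 8, 5] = (1 10 9 11 8)(5 12)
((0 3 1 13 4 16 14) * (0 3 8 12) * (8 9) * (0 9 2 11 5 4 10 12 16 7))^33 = (0 5)(1 16 12)(2 4)(3 8 10)(7 11)(9 13 14)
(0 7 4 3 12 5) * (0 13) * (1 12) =(0 7 4 3 1 12 5 13) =[7, 12, 2, 1, 3, 13, 6, 4, 8, 9, 10, 11, 5, 0]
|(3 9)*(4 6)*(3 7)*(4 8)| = |(3 9 7)(4 6 8)| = 3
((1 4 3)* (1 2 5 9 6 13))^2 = (1 3 5 6)(2 9 13 4) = ((1 4 3 2 5 9 6 13))^2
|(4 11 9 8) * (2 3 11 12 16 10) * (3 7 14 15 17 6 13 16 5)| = 63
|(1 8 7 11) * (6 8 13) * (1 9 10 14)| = |(1 13 6 8 7 11 9 10 14)| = 9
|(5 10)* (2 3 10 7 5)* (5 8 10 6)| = 7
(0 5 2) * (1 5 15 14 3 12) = (0 15 14 3 12 1 5 2) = [15, 5, 0, 12, 4, 2, 6, 7, 8, 9, 10, 11, 1, 13, 3, 14]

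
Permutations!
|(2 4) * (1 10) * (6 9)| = |(1 10)(2 4)(6 9)| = 2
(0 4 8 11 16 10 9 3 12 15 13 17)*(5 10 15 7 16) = (0 4 8 11 5 10 9 3 12 7 16 15 13 17) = [4, 1, 2, 12, 8, 10, 6, 16, 11, 3, 9, 5, 7, 17, 14, 13, 15, 0]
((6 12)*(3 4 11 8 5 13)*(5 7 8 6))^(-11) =(3 6 13 11 5 4 12)(7 8)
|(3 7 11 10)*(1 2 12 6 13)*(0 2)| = |(0 2 12 6 13 1)(3 7 11 10)| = 12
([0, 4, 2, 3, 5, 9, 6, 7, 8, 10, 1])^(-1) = [0, 10, 2, 3, 1, 4, 6, 7, 8, 5, 9]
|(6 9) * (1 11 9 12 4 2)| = 7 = |(1 11 9 6 12 4 2)|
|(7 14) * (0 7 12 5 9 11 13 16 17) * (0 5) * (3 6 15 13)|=36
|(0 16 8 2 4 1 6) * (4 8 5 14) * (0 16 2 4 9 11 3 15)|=|(0 2 8 4 1 6 16 5 14 9 11 3 15)|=13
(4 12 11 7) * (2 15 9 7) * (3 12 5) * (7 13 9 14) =(2 15 14 7 4 5 3 12 11)(9 13) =[0, 1, 15, 12, 5, 3, 6, 4, 8, 13, 10, 2, 11, 9, 7, 14]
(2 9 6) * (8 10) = (2 9 6)(8 10) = [0, 1, 9, 3, 4, 5, 2, 7, 10, 6, 8]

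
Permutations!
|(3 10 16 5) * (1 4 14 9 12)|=20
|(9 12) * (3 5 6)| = |(3 5 6)(9 12)| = 6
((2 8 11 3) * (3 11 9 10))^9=(11)(2 3 10 9 8)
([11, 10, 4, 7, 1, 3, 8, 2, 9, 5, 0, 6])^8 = (0 2 9)(1 3 6)(4 5 11)(7 8 10)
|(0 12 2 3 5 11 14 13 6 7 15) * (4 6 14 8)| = 22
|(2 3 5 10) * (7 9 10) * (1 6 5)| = 8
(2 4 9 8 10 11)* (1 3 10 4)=(1 3 10 11 2)(4 9 8)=[0, 3, 1, 10, 9, 5, 6, 7, 4, 8, 11, 2]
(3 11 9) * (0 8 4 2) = (0 8 4 2)(3 11 9) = [8, 1, 0, 11, 2, 5, 6, 7, 4, 3, 10, 9]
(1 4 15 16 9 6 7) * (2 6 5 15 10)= (1 4 10 2 6 7)(5 15 16 9)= [0, 4, 6, 3, 10, 15, 7, 1, 8, 5, 2, 11, 12, 13, 14, 16, 9]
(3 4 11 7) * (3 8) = [0, 1, 2, 4, 11, 5, 6, 8, 3, 9, 10, 7] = (3 4 11 7 8)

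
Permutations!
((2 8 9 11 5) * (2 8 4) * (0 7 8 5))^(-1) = ((0 7 8 9 11)(2 4))^(-1) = (0 11 9 8 7)(2 4)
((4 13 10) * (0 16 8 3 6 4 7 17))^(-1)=(0 17 7 10 13 4 6 3 8 16)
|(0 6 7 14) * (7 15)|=|(0 6 15 7 14)|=5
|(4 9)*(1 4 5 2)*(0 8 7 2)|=8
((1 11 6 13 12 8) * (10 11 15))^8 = (15)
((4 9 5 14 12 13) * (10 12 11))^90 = ((4 9 5 14 11 10 12 13))^90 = (4 5 11 12)(9 14 10 13)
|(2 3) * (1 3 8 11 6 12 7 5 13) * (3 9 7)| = 30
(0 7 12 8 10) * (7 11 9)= (0 11 9 7 12 8 10)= [11, 1, 2, 3, 4, 5, 6, 12, 10, 7, 0, 9, 8]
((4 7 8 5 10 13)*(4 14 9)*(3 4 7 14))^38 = ((3 4 14 9 7 8 5 10 13))^38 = (3 14 7 5 13 4 9 8 10)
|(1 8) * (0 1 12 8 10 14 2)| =10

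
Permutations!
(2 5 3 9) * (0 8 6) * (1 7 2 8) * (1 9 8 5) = [9, 7, 1, 8, 4, 3, 0, 2, 6, 5] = (0 9 5 3 8 6)(1 7 2)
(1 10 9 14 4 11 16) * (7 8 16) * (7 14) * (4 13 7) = (1 10 9 4 11 14 13 7 8 16) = [0, 10, 2, 3, 11, 5, 6, 8, 16, 4, 9, 14, 12, 7, 13, 15, 1]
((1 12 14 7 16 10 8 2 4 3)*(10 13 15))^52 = ((1 12 14 7 16 13 15 10 8 2 4 3))^52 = (1 16 8)(2 12 13)(3 7 10)(4 14 15)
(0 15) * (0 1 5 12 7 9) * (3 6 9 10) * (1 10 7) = (0 15 10 3 6 9)(1 5 12) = [15, 5, 2, 6, 4, 12, 9, 7, 8, 0, 3, 11, 1, 13, 14, 10]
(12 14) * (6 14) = (6 14 12) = [0, 1, 2, 3, 4, 5, 14, 7, 8, 9, 10, 11, 6, 13, 12]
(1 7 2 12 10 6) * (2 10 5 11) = [0, 7, 12, 3, 4, 11, 1, 10, 8, 9, 6, 2, 5] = (1 7 10 6)(2 12 5 11)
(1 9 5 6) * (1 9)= (5 6 9)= [0, 1, 2, 3, 4, 6, 9, 7, 8, 5]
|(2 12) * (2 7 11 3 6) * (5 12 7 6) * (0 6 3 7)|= 6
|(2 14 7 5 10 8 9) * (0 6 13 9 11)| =|(0 6 13 9 2 14 7 5 10 8 11)| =11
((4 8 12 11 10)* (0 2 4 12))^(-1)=(0 8 4 2)(10 11 12)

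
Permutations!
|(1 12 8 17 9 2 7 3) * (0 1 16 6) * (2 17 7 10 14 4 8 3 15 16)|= 26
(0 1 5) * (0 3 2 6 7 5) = (0 1)(2 6 7 5 3) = [1, 0, 6, 2, 4, 3, 7, 5]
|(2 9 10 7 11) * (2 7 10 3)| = 6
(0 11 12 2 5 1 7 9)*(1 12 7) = [11, 1, 5, 3, 4, 12, 6, 9, 8, 0, 10, 7, 2] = (0 11 7 9)(2 5 12)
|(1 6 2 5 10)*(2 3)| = |(1 6 3 2 5 10)| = 6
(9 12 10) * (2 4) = [0, 1, 4, 3, 2, 5, 6, 7, 8, 12, 9, 11, 10] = (2 4)(9 12 10)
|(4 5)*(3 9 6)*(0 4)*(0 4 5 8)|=|(0 5 4 8)(3 9 6)|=12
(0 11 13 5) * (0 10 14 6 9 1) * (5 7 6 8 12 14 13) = (0 11 5 10 13 7 6 9 1)(8 12 14) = [11, 0, 2, 3, 4, 10, 9, 6, 12, 1, 13, 5, 14, 7, 8]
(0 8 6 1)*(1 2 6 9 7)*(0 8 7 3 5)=(0 7 1 8 9 3 5)(2 6)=[7, 8, 6, 5, 4, 0, 2, 1, 9, 3]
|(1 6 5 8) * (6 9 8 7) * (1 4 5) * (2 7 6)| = |(1 9 8 4 5 6)(2 7)| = 6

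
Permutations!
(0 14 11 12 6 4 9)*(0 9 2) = [14, 1, 0, 3, 2, 5, 4, 7, 8, 9, 10, 12, 6, 13, 11] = (0 14 11 12 6 4 2)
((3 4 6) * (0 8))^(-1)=((0 8)(3 4 6))^(-1)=(0 8)(3 6 4)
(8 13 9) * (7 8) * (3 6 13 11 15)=[0, 1, 2, 6, 4, 5, 13, 8, 11, 7, 10, 15, 12, 9, 14, 3]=(3 6 13 9 7 8 11 15)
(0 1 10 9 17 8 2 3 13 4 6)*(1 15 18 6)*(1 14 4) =(0 15 18 6)(1 10 9 17 8 2 3 13)(4 14) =[15, 10, 3, 13, 14, 5, 0, 7, 2, 17, 9, 11, 12, 1, 4, 18, 16, 8, 6]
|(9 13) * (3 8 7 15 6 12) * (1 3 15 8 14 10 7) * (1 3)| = 30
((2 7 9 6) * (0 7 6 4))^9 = (0 7 9 4)(2 6)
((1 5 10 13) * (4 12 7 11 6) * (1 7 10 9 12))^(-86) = (1 10 6 9 7)(4 12 11 5 13)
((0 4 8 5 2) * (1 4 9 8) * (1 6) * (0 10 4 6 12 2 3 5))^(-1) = (0 8 9)(1 6)(2 12 4 10)(3 5)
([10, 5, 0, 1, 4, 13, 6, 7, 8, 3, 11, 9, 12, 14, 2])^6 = (0 5 11 14 3)(1 10 13 9 2)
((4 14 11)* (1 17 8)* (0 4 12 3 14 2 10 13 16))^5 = ((0 4 2 10 13 16)(1 17 8)(3 14 11 12))^5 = (0 16 13 10 2 4)(1 8 17)(3 14 11 12)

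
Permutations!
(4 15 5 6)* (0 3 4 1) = (0 3 4 15 5 6 1) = [3, 0, 2, 4, 15, 6, 1, 7, 8, 9, 10, 11, 12, 13, 14, 5]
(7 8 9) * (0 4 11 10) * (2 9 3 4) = (0 2 9 7 8 3 4 11 10) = [2, 1, 9, 4, 11, 5, 6, 8, 3, 7, 0, 10]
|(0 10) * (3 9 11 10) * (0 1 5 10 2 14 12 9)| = |(0 3)(1 5 10)(2 14 12 9 11)| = 30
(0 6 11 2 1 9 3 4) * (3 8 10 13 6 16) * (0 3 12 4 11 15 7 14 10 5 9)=(0 16 12 4 3 11 2 1)(5 9 8)(6 15 7 14 10 13)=[16, 0, 1, 11, 3, 9, 15, 14, 5, 8, 13, 2, 4, 6, 10, 7, 12]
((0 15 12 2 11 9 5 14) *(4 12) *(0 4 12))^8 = (0 4 14 5 9 11 2 12 15)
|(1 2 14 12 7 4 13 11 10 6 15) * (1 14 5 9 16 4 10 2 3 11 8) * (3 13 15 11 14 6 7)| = 24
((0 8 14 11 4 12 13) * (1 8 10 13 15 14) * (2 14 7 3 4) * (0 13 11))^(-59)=((0 10 11 2 14)(1 8)(3 4 12 15 7))^(-59)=(0 10 11 2 14)(1 8)(3 4 12 15 7)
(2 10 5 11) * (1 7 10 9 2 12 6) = (1 7 10 5 11 12 6)(2 9) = [0, 7, 9, 3, 4, 11, 1, 10, 8, 2, 5, 12, 6]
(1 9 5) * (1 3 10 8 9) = [0, 1, 2, 10, 4, 3, 6, 7, 9, 5, 8] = (3 10 8 9 5)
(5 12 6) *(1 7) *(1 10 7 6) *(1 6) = (5 12 6)(7 10) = [0, 1, 2, 3, 4, 12, 5, 10, 8, 9, 7, 11, 6]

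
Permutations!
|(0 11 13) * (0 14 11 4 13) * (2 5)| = |(0 4 13 14 11)(2 5)| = 10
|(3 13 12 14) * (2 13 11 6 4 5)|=9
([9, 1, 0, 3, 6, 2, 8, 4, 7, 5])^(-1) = [2, 1, 5, 3, 7, 9, 4, 8, 6, 0]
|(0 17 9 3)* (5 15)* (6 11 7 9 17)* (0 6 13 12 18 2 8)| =30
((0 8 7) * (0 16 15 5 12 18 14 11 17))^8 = (0 14 5 7 17 18 15 8 11 12 16)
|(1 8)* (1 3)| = 3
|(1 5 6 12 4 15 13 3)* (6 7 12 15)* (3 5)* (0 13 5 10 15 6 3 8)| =|(0 13 10 15 5 7 12 4 3 1 8)| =11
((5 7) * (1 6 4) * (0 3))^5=((0 3)(1 6 4)(5 7))^5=(0 3)(1 4 6)(5 7)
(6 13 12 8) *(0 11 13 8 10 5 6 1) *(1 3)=(0 11 13 12 10 5 6 8 3 1)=[11, 0, 2, 1, 4, 6, 8, 7, 3, 9, 5, 13, 10, 12]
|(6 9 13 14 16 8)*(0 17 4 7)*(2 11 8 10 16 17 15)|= |(0 15 2 11 8 6 9 13 14 17 4 7)(10 16)|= 12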